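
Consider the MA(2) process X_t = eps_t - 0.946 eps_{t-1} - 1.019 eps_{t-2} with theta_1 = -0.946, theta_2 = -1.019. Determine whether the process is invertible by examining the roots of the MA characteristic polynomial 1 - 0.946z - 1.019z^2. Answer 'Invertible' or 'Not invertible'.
\text{Not invertible}

The MA(q) characteristic polynomial is P(z) = 1 - 0.946z - 1.019z^2.
Invertibility requires all roots to lie outside the unit circle, i.e. |z| > 1 for every root.
Set 1 + (-0.946) z + (-1.019) z^2 = 0, i.e. a z^2 + b z + c = 0 with a = -1.019, b = -0.946, c = 1.
Discriminant D = b^2 - 4ac = (-0.946)^2 - 4*(-1.019)*1 = 0.894916 - (-4.076) = 4.970916.
D >= 0, so the roots are real: z = (-b +/- sqrt(D)) / (2a) = (0.946 +/- 2.229555) / (-2.038).
  z_1 = (0.946 + 2.229555) / (-2.038) = -1.5582,   |z_1| = 1.5582.
  z_2 = (0.946 - 2.229555) / (-2.038) = 0.6298,   |z_2| = 0.6298.
Moduli of all roots: 1.5582, 0.6298.
All moduli strictly greater than 1? No.
Verdict: Not invertible.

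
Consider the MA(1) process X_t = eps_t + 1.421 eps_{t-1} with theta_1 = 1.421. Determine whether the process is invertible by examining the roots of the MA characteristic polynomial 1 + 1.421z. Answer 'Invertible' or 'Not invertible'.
\text{Not invertible}

The MA(q) characteristic polynomial is P(z) = 1 + 1.421z.
Invertibility requires all roots to lie outside the unit circle, i.e. |z| > 1 for every root.
This is linear in z: 1 + (1.421) z = 0  =>  z = -1/(1.421) = -0.70373,  |z| = 0.70373.
Moduli of all roots: 0.7037.
All moduli strictly greater than 1? No.
Verdict: Not invertible.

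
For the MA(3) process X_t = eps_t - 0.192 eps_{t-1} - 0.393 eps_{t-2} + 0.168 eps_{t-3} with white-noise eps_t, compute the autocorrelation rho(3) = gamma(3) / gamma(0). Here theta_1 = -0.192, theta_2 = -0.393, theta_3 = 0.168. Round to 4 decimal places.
\rho(3) = 0.1378

For an MA(q) process with theta_0 = 1, the autocovariance is
  gamma(k) = sigma^2 * sum_{i=0..q-k} theta_i * theta_{i+k},
and rho(k) = gamma(k) / gamma(0). Sigma^2 cancels.
  numerator   = (1)*(0.168) = 0.168.
  denominator = (1)^2 + (-0.192)^2 + (-0.393)^2 + (0.168)^2 = 1.219537.
  rho(3) = 0.168 / 1.219537 = 0.1378.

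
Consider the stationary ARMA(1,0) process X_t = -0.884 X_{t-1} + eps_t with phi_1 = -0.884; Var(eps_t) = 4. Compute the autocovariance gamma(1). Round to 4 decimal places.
\gamma(1) = -16.1798

Multiply the model equation by X_{t-k} and take expectations. With theta_0 = psi_0 = 1 and psi_j the MA(infinity) weights, this gives
  gamma(k) - sum_i phi_i gamma(k-i) = c_k,
  c_k = sigma^2 * sum_{j=k..q} theta_j psi_{j-k}   (c_k = 0 for k > q),
using gamma(-m) = gamma(m).
Pure AR (q = 0): c_0 = sigma^2 = 4, c_k = 0 for k >= 1.
Equations for k = 0 and k = 1 (AR order 1):
  gamma(0) = phi_1 gamma(1) + c_0
  gamma(1) = phi_1 gamma(0) + c_1
Substituting the second into the first: gamma(0) (1 - phi_1^2) = c_0 + phi_1 c_1, so
  gamma(0) = c_0 / (1 - phi_1^2) = 4 / (1 - (-0.884)^2) = 4 / 0.218544 = 18.30295.
  gamma(1) = phi_1 gamma(0) = (-0.884)(18.30295) = -16.179808.
Therefore gamma(1) = -16.1798 (to 4 decimal places).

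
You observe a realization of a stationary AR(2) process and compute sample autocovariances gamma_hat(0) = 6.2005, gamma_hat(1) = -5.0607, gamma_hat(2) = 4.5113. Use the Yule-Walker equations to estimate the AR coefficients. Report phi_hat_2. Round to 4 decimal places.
\hat\phi_{2} = 0.1840

The Yule-Walker equations for an AR(p) process read, in matrix form,
  Gamma_p phi = r_p,   with   (Gamma_p)_{ij} = gamma(|i - j|),
                       (r_p)_i = gamma(i),   i,j = 1..p.
Substitute the sample gammas (Toeplitz matrix and right-hand side of size 2):
  Gamma_p = [[6.2005, -5.0607], [-5.0607, 6.2005]]
  r_p     = [-5.0607, 4.5113]
Written out:
  6.2005 phi_1 - 5.0607 phi_2 = -5.0607
  -5.0607 phi_1 + 6.2005 phi_2 = 4.5113
Solve by Cramer's rule:
  det = gamma(0)^2 - gamma(1)^2 = (6.2005)^2 - (-5.0607)^2 = 38.44620025 - 25.61068449 = 12.83551576
  phi_hat_1 = [gamma(1) gamma(0) - gamma(1) gamma(2)] / det = [(-5.0607)(6.2005) - (-5.0607)(4.5113)] / 12.83551576 = -8.54853444 / 12.83551576 = -0.666
  phi_hat_2 = [gamma(0) gamma(2) - gamma(1)^2] / det = [(6.2005)(4.5113) - (-5.0607)^2] / 12.83551576 = 2.36163116 / 12.83551576 = 0.184
So phi_hat = [-0.6660, 0.1840].
Therefore phi_hat_2 = 0.1840.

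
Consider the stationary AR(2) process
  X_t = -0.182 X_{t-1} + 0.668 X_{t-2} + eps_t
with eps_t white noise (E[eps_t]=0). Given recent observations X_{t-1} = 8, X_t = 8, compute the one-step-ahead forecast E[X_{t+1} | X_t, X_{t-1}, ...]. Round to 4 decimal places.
E[X_{t+1} \mid \mathcal F_t] = 3.8880

For an AR(p) model X_t = c + sum_i phi_i X_{t-i} + eps_t, the
one-step-ahead conditional mean is
  E[X_{t+1} | X_t, ...] = c + sum_i phi_i X_{t+1-i}.
Substitute known values:
  E[X_{t+1} | ...] = (-0.182) * (8) + (0.668) * (8)
                   = 3.8880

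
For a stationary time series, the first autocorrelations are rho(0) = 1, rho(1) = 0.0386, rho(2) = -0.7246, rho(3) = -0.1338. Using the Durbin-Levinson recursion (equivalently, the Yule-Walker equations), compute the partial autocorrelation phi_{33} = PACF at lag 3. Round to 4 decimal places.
\phi_{33} = -0.1220

The PACF at lag k is phi_{kk}, the last component of the solution
to the Yule-Walker system G_k phi = r_k where
  (G_k)_{ij} = rho(|i - j|), (r_k)_i = rho(i), i,j = 1..k.
Equivalently, Durbin-Levinson gives phi_{kk} iteratively:
  phi_{11} = rho(1)
  phi_{kk} = [rho(k) - sum_{j=1..k-1} phi_{k-1,j} rho(k-j)]
            / [1 - sum_{j=1..k-1} phi_{k-1,j} rho(j)],
  phi_{k,j} = phi_{k-1,j} - phi_{kk} phi_{k-1,k-j},  j = 1..k-1.
Step k = 1:
  phi_11 = rho(1) = 0.0386.
Step k = 2:
  phi_22 = [rho(2) - phi_11 rho(1)] / [1 - phi_11 rho(1)] = [-0.7246 - (0.0386)(0.0386)] / [1 - (0.0386)(0.0386)]
         = -0.72608996 / 0.99851004 = -0.727173.
  Update: phi_21 = phi_11 - phi_22 phi_11 = 0.0386 - (-0.727173)(0.0386) = 0.066669.
Step k = 3:
  phi_33 = [rho(3) - phi_21 rho(2) - phi_22 rho(1)] / [1 - phi_21 rho(1) - phi_22 rho(2)]
    numerator   = -0.1338 - (0.066669)(-0.7246) - (-0.727173)(0.0386) = -0.05742283
    denominator = 1 - (0.066669)(0.0386) - (-0.727173)(-0.7246) = 0.47051672
  phi_33 = -0.05742283 / 0.47051672 = -0.122.
Therefore phi_{33} = -0.1220.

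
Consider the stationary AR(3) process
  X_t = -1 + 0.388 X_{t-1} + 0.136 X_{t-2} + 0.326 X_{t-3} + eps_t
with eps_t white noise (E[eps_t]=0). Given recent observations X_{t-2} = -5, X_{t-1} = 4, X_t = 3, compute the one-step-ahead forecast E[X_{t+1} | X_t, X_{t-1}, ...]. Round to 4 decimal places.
E[X_{t+1} \mid \mathcal F_t] = -0.9220

For an AR(p) model X_t = c + sum_i phi_i X_{t-i} + eps_t, the
one-step-ahead conditional mean is
  E[X_{t+1} | X_t, ...] = c + sum_i phi_i X_{t+1-i}.
Substitute known values:
  E[X_{t+1} | ...] = -1 + (0.388) * (3) + (0.136) * (4) + (0.326) * (-5)
                   = -0.9220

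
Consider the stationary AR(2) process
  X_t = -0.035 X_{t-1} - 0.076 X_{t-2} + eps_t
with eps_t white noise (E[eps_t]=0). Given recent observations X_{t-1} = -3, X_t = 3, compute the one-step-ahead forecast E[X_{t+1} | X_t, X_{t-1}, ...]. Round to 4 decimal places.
E[X_{t+1} \mid \mathcal F_t] = 0.1230

For an AR(p) model X_t = c + sum_i phi_i X_{t-i} + eps_t, the
one-step-ahead conditional mean is
  E[X_{t+1} | X_t, ...] = c + sum_i phi_i X_{t+1-i}.
Substitute known values:
  E[X_{t+1} | ...] = (-0.035) * (3) + (-0.076) * (-3)
                   = 0.1230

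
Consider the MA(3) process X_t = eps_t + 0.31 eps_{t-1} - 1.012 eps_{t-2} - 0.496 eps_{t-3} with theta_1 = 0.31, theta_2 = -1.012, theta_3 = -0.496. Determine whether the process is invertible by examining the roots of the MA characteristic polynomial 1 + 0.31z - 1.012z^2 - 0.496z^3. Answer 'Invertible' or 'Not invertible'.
\text{Not invertible}

The MA(q) characteristic polynomial is P(z) = 1 + 0.31z - 1.012z^2 - 0.496z^3.
Invertibility requires all roots to lie outside the unit circle, i.e. |z| > 1 for every root.
Degree 3: look for a simple real root z0 first, then factor out (1 - z/z0) and solve the remaining quadratic.
Testing z0 = -1.25: P(-1.25) = 1 + (0.31)(-1.25) + (-1.012)(-1.25)^2 + (-0.496)(-1.25)^3
  = 1 + (-0.3875) + (-1.58125) + (0.96875) = 0.  So z_0 = -1.25 is a root, |z_0| = 1.25.
Divide out the factor (1 + 0.8 z) = (1 - z/z0) (since 1/z0 = -0.8):
  P(z) = (1 + 0.8 z)(1 + (-0.49) z + (-0.62) z^2)
  [check: z-coef -0.49 - (-0.8) = 0.31; z^2-coef -0.62 - (-0.8)(-0.49) = -1.012; z^3-coef -(-0.8)(-0.62) = -0.496.]
Remaining roots from the quadratic factor 1 + (-0.49) z + (-0.62) z^2:
  Set 1 + (-0.49) z + (-0.62) z^2 = 0, i.e. a z^2 + b z + c = 0 with a = -0.62, b = -0.49, c = 1.
  Discriminant D = b^2 - 4ac = (-0.49)^2 - 4*(-0.62)*1 = 0.2401 - (-2.48) = 2.7201.
  D >= 0, so the roots are real: z = (-b +/- sqrt(D)) / (2a) = (0.49 +/- 1.649273) / (-1.24).
    z_1 = (0.49 + 1.649273) / (-1.24) = -1.7252,   |z_1| = 1.7252.
    z_2 = (0.49 - 1.649273) / (-1.24) = 0.9349,   |z_2| = 0.9349.
Moduli of all roots: 1.2500, 1.7252, 0.9349.
All moduli strictly greater than 1? No.
Verdict: Not invertible.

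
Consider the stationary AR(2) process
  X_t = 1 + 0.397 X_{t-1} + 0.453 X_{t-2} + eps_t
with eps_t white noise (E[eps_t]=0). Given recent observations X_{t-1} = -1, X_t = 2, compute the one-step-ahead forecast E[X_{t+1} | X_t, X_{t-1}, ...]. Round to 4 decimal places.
E[X_{t+1} \mid \mathcal F_t] = 1.3410

For an AR(p) model X_t = c + sum_i phi_i X_{t-i} + eps_t, the
one-step-ahead conditional mean is
  E[X_{t+1} | X_t, ...] = c + sum_i phi_i X_{t+1-i}.
Substitute known values:
  E[X_{t+1} | ...] = 1 + (0.397) * (2) + (0.453) * (-1)
                   = 1.3410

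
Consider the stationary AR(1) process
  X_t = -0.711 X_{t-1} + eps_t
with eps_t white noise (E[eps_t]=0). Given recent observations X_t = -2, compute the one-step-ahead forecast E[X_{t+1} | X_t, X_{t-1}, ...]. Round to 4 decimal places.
E[X_{t+1} \mid \mathcal F_t] = 1.4220

For an AR(p) model X_t = c + sum_i phi_i X_{t-i} + eps_t, the
one-step-ahead conditional mean is
  E[X_{t+1} | X_t, ...] = c + sum_i phi_i X_{t+1-i}.
Substitute known values:
  E[X_{t+1} | ...] = (-0.711) * (-2)
                   = 1.4220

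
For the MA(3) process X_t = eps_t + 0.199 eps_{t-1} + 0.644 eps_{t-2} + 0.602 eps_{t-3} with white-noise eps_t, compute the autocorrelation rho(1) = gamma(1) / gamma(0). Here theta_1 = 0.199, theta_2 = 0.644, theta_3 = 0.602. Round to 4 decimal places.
\rho(1) = 0.3935

For an MA(q) process with theta_0 = 1, the autocovariance is
  gamma(k) = sigma^2 * sum_{i=0..q-k} theta_i * theta_{i+k},
and rho(k) = gamma(k) / gamma(0). Sigma^2 cancels.
  numerator   = (1)*(0.199) + (0.199)*(0.644) + (0.644)*(0.602) = 0.714844.
  denominator = (1)^2 + (0.199)^2 + (0.644)^2 + (0.602)^2 = 1.816741.
  rho(1) = 0.714844 / 1.816741 = 0.3935.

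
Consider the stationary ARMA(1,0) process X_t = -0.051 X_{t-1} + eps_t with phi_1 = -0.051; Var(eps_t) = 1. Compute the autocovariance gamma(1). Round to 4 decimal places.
\gamma(1) = -0.0511

Multiply the model equation by X_{t-k} and take expectations. With theta_0 = psi_0 = 1 and psi_j the MA(infinity) weights, this gives
  gamma(k) - sum_i phi_i gamma(k-i) = c_k,
  c_k = sigma^2 * sum_{j=k..q} theta_j psi_{j-k}   (c_k = 0 for k > q),
using gamma(-m) = gamma(m).
Pure AR (q = 0): c_0 = sigma^2 = 1, c_k = 0 for k >= 1.
Equations for k = 0 and k = 1 (AR order 1):
  gamma(0) = phi_1 gamma(1) + c_0
  gamma(1) = phi_1 gamma(0) + c_1
Substituting the second into the first: gamma(0) (1 - phi_1^2) = c_0 + phi_1 c_1, so
  gamma(0) = c_0 / (1 - phi_1^2) = 1 / (1 - (-0.051)^2) = 1 / 0.997399 = 1.002608.
  gamma(1) = phi_1 gamma(0) = (-0.051)(1.002608) = -0.051133.
Therefore gamma(1) = -0.0511 (to 4 decimal places).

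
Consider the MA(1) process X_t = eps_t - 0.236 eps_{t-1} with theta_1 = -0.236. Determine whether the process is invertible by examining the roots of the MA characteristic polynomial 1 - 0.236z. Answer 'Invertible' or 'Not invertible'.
\text{Invertible}

The MA(q) characteristic polynomial is P(z) = 1 - 0.236z.
Invertibility requires all roots to lie outside the unit circle, i.e. |z| > 1 for every root.
This is linear in z: 1 + (-0.236) z = 0  =>  z = -1/(-0.236) = 4.237288,  |z| = 4.237288.
Moduli of all roots: 4.2373.
All moduli strictly greater than 1? Yes.
Verdict: Invertible.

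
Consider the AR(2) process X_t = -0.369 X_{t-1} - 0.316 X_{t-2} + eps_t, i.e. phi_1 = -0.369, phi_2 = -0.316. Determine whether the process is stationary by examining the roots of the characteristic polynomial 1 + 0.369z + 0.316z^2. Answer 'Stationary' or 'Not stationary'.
\text{Stationary}

The AR(p) characteristic polynomial is P(z) = 1 + 0.369z + 0.316z^2.
Stationarity requires all roots to lie outside the unit circle, i.e. |z| > 1 for every root.
Set 1 + (0.369) z + (0.316) z^2 = 0, i.e. a z^2 + b z + c = 0 with a = 0.316, b = 0.369, c = 1.
Discriminant D = b^2 - 4ac = (0.369)^2 - 4*(0.316)*1 = 0.136161 - (1.264) = -1.127839.
D < 0, so the roots are the complex-conjugate pair z = (-b +/- i sqrt(-D)) / (2a) = -0.5839 +/- 1.6804i.
For a conjugate pair |z|^2 = z * conj(z) = (product of roots) = c/a = 1/(0.316) = 3.164557, so |z| = sqrt(3.164557) = 1.7789 for both roots.
Moduli of all roots: 1.7789, 1.7789.
All moduli strictly greater than 1? Yes.
Verdict: Stationary.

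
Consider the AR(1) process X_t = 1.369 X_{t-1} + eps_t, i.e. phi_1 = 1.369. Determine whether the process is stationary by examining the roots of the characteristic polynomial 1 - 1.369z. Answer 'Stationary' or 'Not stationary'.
\text{Not stationary}

The AR(p) characteristic polynomial is P(z) = 1 - 1.369z.
Stationarity requires all roots to lie outside the unit circle, i.e. |z| > 1 for every root.
This is linear in z: 1 + (-1.369) z = 0  =>  z = -1/(-1.369) = 0.73046,  |z| = 0.73046.
Moduli of all roots: 0.7305.
All moduli strictly greater than 1? No.
Verdict: Not stationary.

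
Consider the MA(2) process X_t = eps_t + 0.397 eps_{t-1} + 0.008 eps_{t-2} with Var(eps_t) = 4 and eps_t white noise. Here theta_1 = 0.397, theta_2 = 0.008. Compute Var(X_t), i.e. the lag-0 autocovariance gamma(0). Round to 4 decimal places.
\gamma(0) = 4.6307

For an MA(q) process X_t = eps_t + sum_i theta_i eps_{t-i} with
Var(eps_t) = sigma^2, the variance is
  gamma(0) = sigma^2 * (1 + sum_i theta_i^2).
  sum_i theta_i^2 = (0.397)^2 + (0.008)^2 = 0.157609 + 0.000064 = 0.157673.
  gamma(0) = 4 * (1 + 0.157673) = 4 * 1.157673 = 4.630692, which rounds to 4.6307.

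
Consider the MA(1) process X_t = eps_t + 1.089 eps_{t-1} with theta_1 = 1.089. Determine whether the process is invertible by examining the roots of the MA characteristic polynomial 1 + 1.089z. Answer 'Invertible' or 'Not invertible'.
\text{Not invertible}

The MA(q) characteristic polynomial is P(z) = 1 + 1.089z.
Invertibility requires all roots to lie outside the unit circle, i.e. |z| > 1 for every root.
This is linear in z: 1 + (1.089) z = 0  =>  z = -1/(1.089) = -0.918274,  |z| = 0.918274.
Moduli of all roots: 0.9183.
All moduli strictly greater than 1? No.
Verdict: Not invertible.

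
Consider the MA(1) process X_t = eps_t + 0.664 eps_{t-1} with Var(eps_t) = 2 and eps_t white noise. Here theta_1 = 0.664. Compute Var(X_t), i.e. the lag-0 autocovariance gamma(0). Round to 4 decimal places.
\gamma(0) = 2.8818

For an MA(q) process X_t = eps_t + sum_i theta_i eps_{t-i} with
Var(eps_t) = sigma^2, the variance is
  gamma(0) = sigma^2 * (1 + sum_i theta_i^2).
  sum_i theta_i^2 = (0.664)^2 = 0.440896.
  gamma(0) = 2 * (1 + 0.440896) = 2 * 1.440896 = 2.881792, which rounds to 2.8818.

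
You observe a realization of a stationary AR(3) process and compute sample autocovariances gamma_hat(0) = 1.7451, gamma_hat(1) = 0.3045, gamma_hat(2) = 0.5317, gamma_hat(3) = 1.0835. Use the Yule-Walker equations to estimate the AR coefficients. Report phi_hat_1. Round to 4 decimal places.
\hat\phi_{1} = -0.0440

The Yule-Walker equations for an AR(p) process read, in matrix form,
  Gamma_p phi = r_p,   with   (Gamma_p)_{ij} = gamma(|i - j|),
                       (r_p)_i = gamma(i),   i,j = 1..p.
Substitute the sample gammas (Toeplitz matrix and right-hand side of size 3):
  Gamma_p = [[1.7451, 0.3045, 0.5317], [0.3045, 1.7451, 0.3045], [0.5317, 0.3045, 1.7451]]
  r_p     = [0.3045, 0.5317, 1.0835]
Written out (R1..R3):
  (R1) 1.7451 phi_1 + 0.3045 phi_2 + 0.5317 phi_3 = 0.3045
  (R2) 0.3045 phi_1 + 1.7451 phi_2 + 0.3045 phi_3 = 0.5317
  (R3) 0.5317 phi_1 + 0.3045 phi_2 + 1.7451 phi_3 = 1.0835
Gaussian elimination:
  R2 <- R2 - (0.3045/1.7451) R1 = R2 - (0.174489) R1:  1.691968 phi_2 + 0.211724 phi_3 = 0.478568
  R3 <- R3 - (0.5317/1.7451) R1 = R3 - (0.304682) R1:  0.211724 phi_2 + 1.583101 phi_3 = 0.990724
  R3 <- R3 - (0.211724/1.691968) R2 = R3 - (0.125135) R2:  1.556607 phi_3 = 0.930839
Back-substitution:
  phi_hat_3 = 0.930839 / 1.556607 = 0.597992
  phi_hat_2 = (0.478568 - (0.211724)(0.597992)) / 1.691968 = 0.208017
  phi_hat_1 = (0.3045 - (0.3045)(0.208017) - (0.5317)(0.597992)) / 1.7451 = -0.044005
So phi_hat = [-0.0440, 0.2080, 0.5980].
Therefore phi_hat_1 = -0.0440.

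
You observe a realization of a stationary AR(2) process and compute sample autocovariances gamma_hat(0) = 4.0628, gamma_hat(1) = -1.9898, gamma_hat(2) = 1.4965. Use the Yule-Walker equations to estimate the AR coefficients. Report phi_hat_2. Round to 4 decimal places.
\hat\phi_{2} = 0.1690

The Yule-Walker equations for an AR(p) process read, in matrix form,
  Gamma_p phi = r_p,   with   (Gamma_p)_{ij} = gamma(|i - j|),
                       (r_p)_i = gamma(i),   i,j = 1..p.
Substitute the sample gammas (Toeplitz matrix and right-hand side of size 2):
  Gamma_p = [[4.0628, -1.9898], [-1.9898, 4.0628]]
  r_p     = [-1.9898, 1.4965]
Written out:
  4.0628 phi_1 - 1.9898 phi_2 = -1.9898
  -1.9898 phi_1 + 4.0628 phi_2 = 1.4965
Solve by Cramer's rule:
  det = gamma(0)^2 - gamma(1)^2 = (4.0628)^2 - (-1.9898)^2 = 16.50634384 - 3.95930404 = 12.5470398
  phi_hat_1 = [gamma(1) gamma(0) - gamma(1) gamma(2)] / det = [(-1.9898)(4.0628) - (-1.9898)(1.4965)] / 12.5470398 = -5.10642374 / 12.5470398 = -0.407
  phi_hat_2 = [gamma(0) gamma(2) - gamma(1)^2] / det = [(4.0628)(1.4965) - (-1.9898)^2] / 12.5470398 = 2.12067616 / 12.5470398 = 0.169
So phi_hat = [-0.4070, 0.1690].
Therefore phi_hat_2 = 0.1690.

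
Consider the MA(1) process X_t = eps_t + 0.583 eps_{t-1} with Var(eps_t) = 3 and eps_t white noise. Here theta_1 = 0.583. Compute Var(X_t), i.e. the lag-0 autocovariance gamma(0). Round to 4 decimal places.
\gamma(0) = 4.0197

For an MA(q) process X_t = eps_t + sum_i theta_i eps_{t-i} with
Var(eps_t) = sigma^2, the variance is
  gamma(0) = sigma^2 * (1 + sum_i theta_i^2).
  sum_i theta_i^2 = (0.583)^2 = 0.339889.
  gamma(0) = 3 * (1 + 0.339889) = 3 * 1.339889 = 4.019667, which rounds to 4.0197.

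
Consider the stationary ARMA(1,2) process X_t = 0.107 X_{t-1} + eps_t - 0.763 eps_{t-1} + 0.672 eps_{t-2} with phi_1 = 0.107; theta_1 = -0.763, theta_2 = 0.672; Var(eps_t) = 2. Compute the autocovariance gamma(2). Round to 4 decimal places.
\gamma(2) = 1.1275

Multiply the model equation by X_{t-k} and take expectations. With theta_0 = psi_0 = 1 and psi_j the MA(infinity) weights, this gives
  gamma(k) - sum_i phi_i gamma(k-i) = c_k,
  c_k = sigma^2 * sum_{j=k..q} theta_j psi_{j-k}   (c_k = 0 for k > q),
using gamma(-m) = gamma(m).
psi-weights needed (psi_j = theta_j + sum_i phi_i psi_{j-i}):
  psi_1 = theta_1 + phi_1 = -0.763 + (0.107) = -0.656
  psi_2 = theta_2 + phi_1 psi_1 = 0.672 + (0.107)(-0.656) = 0.601808
Right-hand sides:
  c_0 = sigma^2 (1 + theta_1 psi_1 + theta_2 psi_2) = 2 * (1 + (-0.763)(-0.656) + (0.672)(0.601808)) = 2 * 1.904943 = 3.809886
  c_1 = sigma^2 (theta_1 + theta_2 psi_1) = 2 * (-0.763 + (0.672)(-0.656)) = -2.407664
  c_2 = sigma^2 theta_2 = 2 * (0.672) = 1.344
Equations for k = 0 and k = 1 (AR order 1):
  gamma(0) = phi_1 gamma(1) + c_0
  gamma(1) = phi_1 gamma(0) + c_1
Substituting the second into the first: gamma(0) (1 - phi_1^2) = c_0 + phi_1 c_1, so
  gamma(0) = (c_0 + phi_1 c_1) / (1 - phi_1^2) = (3.809886 + (0.107)(-2.407664)) / (1 - (0.107)^2) = 3.552266 / 0.988551 = 3.593407.
  gamma(1) = phi_1 gamma(0) + c_1 = (0.107)(3.593407) + (-2.407664) = -2.023169.
For k = 2: gamma(2) = phi_1 gamma(1) + c_2
  = (0.107)(-2.023169) + (1.344) = 1.127521.
Therefore gamma(2) = 1.1275 (to 4 decimal places).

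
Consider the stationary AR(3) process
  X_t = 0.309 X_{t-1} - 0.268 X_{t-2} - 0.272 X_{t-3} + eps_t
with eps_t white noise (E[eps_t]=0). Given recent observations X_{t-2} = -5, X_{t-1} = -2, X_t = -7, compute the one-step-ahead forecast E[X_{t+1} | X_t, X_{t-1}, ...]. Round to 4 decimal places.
E[X_{t+1} \mid \mathcal F_t] = -0.2670

For an AR(p) model X_t = c + sum_i phi_i X_{t-i} + eps_t, the
one-step-ahead conditional mean is
  E[X_{t+1} | X_t, ...] = c + sum_i phi_i X_{t+1-i}.
Substitute known values:
  E[X_{t+1} | ...] = (0.309) * (-7) + (-0.268) * (-2) + (-0.272) * (-5)
                   = -0.2670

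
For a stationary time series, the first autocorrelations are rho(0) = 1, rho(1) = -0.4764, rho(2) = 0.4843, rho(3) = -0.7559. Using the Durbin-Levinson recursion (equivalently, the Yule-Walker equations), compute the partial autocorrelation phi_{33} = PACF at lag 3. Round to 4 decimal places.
\phi_{33} = -0.6451

The PACF at lag k is phi_{kk}, the last component of the solution
to the Yule-Walker system G_k phi = r_k where
  (G_k)_{ij} = rho(|i - j|), (r_k)_i = rho(i), i,j = 1..k.
Equivalently, Durbin-Levinson gives phi_{kk} iteratively:
  phi_{11} = rho(1)
  phi_{kk} = [rho(k) - sum_{j=1..k-1} phi_{k-1,j} rho(k-j)]
            / [1 - sum_{j=1..k-1} phi_{k-1,j} rho(j)],
  phi_{k,j} = phi_{k-1,j} - phi_{kk} phi_{k-1,k-j},  j = 1..k-1.
Step k = 1:
  phi_11 = rho(1) = -0.4764.
Step k = 2:
  phi_22 = [rho(2) - phi_11 rho(1)] / [1 - phi_11 rho(1)] = [0.4843 - (-0.4764)(-0.4764)] / [1 - (-0.4764)(-0.4764)]
         = 0.25734304 / 0.77304304 = 0.332896.
  Update: phi_21 = phi_11 - phi_22 phi_11 = -0.4764 - (0.332896)(-0.4764) = -0.317808.
Step k = 3:
  phi_33 = [rho(3) - phi_21 rho(2) - phi_22 rho(1)] / [1 - phi_21 rho(1) - phi_22 rho(2)]
    numerator   = -0.7559 - (-0.317808)(0.4843) - (0.332896)(-0.4764) = -0.44339373
    denominator = 1 - (-0.317808)(-0.4764) - (0.332896)(0.4843) = 0.68737454
  phi_33 = -0.44339373 / 0.68737454 = -0.6451.
Therefore phi_{33} = -0.6451.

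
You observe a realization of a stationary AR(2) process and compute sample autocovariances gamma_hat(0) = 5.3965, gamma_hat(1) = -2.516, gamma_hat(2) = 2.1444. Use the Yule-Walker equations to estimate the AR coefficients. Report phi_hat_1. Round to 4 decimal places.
\hat\phi_{1} = -0.3590

The Yule-Walker equations for an AR(p) process read, in matrix form,
  Gamma_p phi = r_p,   with   (Gamma_p)_{ij} = gamma(|i - j|),
                       (r_p)_i = gamma(i),   i,j = 1..p.
Substitute the sample gammas (Toeplitz matrix and right-hand side of size 2):
  Gamma_p = [[5.3965, -2.516], [-2.516, 5.3965]]
  r_p     = [-2.516, 2.1444]
Written out:
  5.3965 phi_1 - 2.516 phi_2 = -2.516
  -2.516 phi_1 + 5.3965 phi_2 = 2.1444
Solve by Cramer's rule:
  det = gamma(0)^2 - gamma(1)^2 = (5.3965)^2 - (-2.516)^2 = 29.12221225 - 6.330256 = 22.79195625
  phi_hat_1 = [gamma(1) gamma(0) - gamma(1) gamma(2)] / det = [(-2.516)(5.3965) - (-2.516)(2.1444)] / 22.79195625 = -8.1822836 / 22.79195625 = -0.359
  phi_hat_2 = [gamma(0) gamma(2) - gamma(1)^2] / det = [(5.3965)(2.1444) - (-2.516)^2] / 22.79195625 = 5.2419986 / 22.79195625 = 0.23
So phi_hat = [-0.3590, 0.2300].
Therefore phi_hat_1 = -0.3590.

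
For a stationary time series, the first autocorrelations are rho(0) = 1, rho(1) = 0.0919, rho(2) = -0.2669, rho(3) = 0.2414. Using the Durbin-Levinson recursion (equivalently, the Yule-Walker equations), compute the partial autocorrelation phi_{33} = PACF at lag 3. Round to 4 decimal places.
\phi_{33} = 0.3259

The PACF at lag k is phi_{kk}, the last component of the solution
to the Yule-Walker system G_k phi = r_k where
  (G_k)_{ij} = rho(|i - j|), (r_k)_i = rho(i), i,j = 1..k.
Equivalently, Durbin-Levinson gives phi_{kk} iteratively:
  phi_{11} = rho(1)
  phi_{kk} = [rho(k) - sum_{j=1..k-1} phi_{k-1,j} rho(k-j)]
            / [1 - sum_{j=1..k-1} phi_{k-1,j} rho(j)],
  phi_{k,j} = phi_{k-1,j} - phi_{kk} phi_{k-1,k-j},  j = 1..k-1.
Step k = 1:
  phi_11 = rho(1) = 0.0919.
Step k = 2:
  phi_22 = [rho(2) - phi_11 rho(1)] / [1 - phi_11 rho(1)] = [-0.2669 - (0.0919)(0.0919)] / [1 - (0.0919)(0.0919)]
         = -0.27534561 / 0.99155439 = -0.277691.
  Update: phi_21 = phi_11 - phi_22 phi_11 = 0.0919 - (-0.277691)(0.0919) = 0.11742.
Step k = 3:
  phi_33 = [rho(3) - phi_21 rho(2) - phi_22 rho(1)] / [1 - phi_21 rho(1) - phi_22 rho(2)]
    numerator   = 0.2414 - (0.11742)(-0.2669) - (-0.277691)(0.0919) = 0.29825913
    denominator = 1 - (0.11742)(0.0919) - (-0.277691)(-0.2669) = 0.91509343
  phi_33 = 0.29825913 / 0.91509343 = 0.3259.
Therefore phi_{33} = 0.3259.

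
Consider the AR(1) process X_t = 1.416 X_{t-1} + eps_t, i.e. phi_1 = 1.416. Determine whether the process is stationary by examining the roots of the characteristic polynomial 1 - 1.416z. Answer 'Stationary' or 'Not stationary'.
\text{Not stationary}

The AR(p) characteristic polynomial is P(z) = 1 - 1.416z.
Stationarity requires all roots to lie outside the unit circle, i.e. |z| > 1 for every root.
This is linear in z: 1 + (-1.416) z = 0  =>  z = -1/(-1.416) = 0.706215,  |z| = 0.706215.
Moduli of all roots: 0.7062.
All moduli strictly greater than 1? No.
Verdict: Not stationary.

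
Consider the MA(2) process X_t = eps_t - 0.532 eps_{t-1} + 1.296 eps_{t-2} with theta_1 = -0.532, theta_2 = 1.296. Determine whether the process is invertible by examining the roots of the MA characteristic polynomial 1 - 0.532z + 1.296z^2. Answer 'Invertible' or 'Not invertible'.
\text{Not invertible}

The MA(q) characteristic polynomial is P(z) = 1 - 0.532z + 1.296z^2.
Invertibility requires all roots to lie outside the unit circle, i.e. |z| > 1 for every root.
Set 1 + (-0.532) z + (1.296) z^2 = 0, i.e. a z^2 + b z + c = 0 with a = 1.296, b = -0.532, c = 1.
Discriminant D = b^2 - 4ac = (-0.532)^2 - 4*(1.296)*1 = 0.283024 - (5.184) = -4.900976.
D < 0, so the roots are the complex-conjugate pair z = (-b +/- i sqrt(-D)) / (2a) = 0.2052 +/- 0.8541i.
For a conjugate pair |z|^2 = z * conj(z) = (product of roots) = c/a = 1/(1.296) = 0.771605, so |z| = sqrt(0.771605) = 0.8784 for both roots.
Moduli of all roots: 0.8784, 0.8784.
All moduli strictly greater than 1? No.
Verdict: Not invertible.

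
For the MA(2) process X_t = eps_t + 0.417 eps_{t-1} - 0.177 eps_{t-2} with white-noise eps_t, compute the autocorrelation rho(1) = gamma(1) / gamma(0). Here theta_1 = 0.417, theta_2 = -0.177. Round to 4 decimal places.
\rho(1) = 0.2848

For an MA(q) process with theta_0 = 1, the autocovariance is
  gamma(k) = sigma^2 * sum_{i=0..q-k} theta_i * theta_{i+k},
and rho(k) = gamma(k) / gamma(0). Sigma^2 cancels.
  numerator   = (1)*(0.417) + (0.417)*(-0.177) = 0.343191.
  denominator = (1)^2 + (0.417)^2 + (-0.177)^2 = 1.205218.
  rho(1) = 0.343191 / 1.205218 = 0.2848.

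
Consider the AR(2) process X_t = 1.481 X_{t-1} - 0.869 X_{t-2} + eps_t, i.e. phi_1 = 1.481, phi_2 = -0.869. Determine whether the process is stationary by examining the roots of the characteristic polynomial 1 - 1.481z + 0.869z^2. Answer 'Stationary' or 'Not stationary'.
\text{Stationary}

The AR(p) characteristic polynomial is P(z) = 1 - 1.481z + 0.869z^2.
Stationarity requires all roots to lie outside the unit circle, i.e. |z| > 1 for every root.
Set 1 + (-1.481) z + (0.869) z^2 = 0, i.e. a z^2 + b z + c = 0 with a = 0.869, b = -1.481, c = 1.
Discriminant D = b^2 - 4ac = (-1.481)^2 - 4*(0.869)*1 = 2.193361 - (3.476) = -1.282639.
D < 0, so the roots are the complex-conjugate pair z = (-b +/- i sqrt(-D)) / (2a) = 0.8521 +/- 0.6516i.
For a conjugate pair |z|^2 = z * conj(z) = (product of roots) = c/a = 1/(0.869) = 1.150748, so |z| = sqrt(1.150748) = 1.0727 for both roots.
Moduli of all roots: 1.0727, 1.0727.
All moduli strictly greater than 1? Yes.
Verdict: Stationary.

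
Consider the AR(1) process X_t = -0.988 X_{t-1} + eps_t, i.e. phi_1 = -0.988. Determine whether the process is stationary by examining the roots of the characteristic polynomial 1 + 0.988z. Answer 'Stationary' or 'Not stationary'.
\text{Stationary}

The AR(p) characteristic polynomial is P(z) = 1 + 0.988z.
Stationarity requires all roots to lie outside the unit circle, i.e. |z| > 1 for every root.
This is linear in z: 1 + (0.988) z = 0  =>  z = -1/(0.988) = -1.012146,  |z| = 1.012146.
Moduli of all roots: 1.0121.
All moduli strictly greater than 1? Yes.
Verdict: Stationary.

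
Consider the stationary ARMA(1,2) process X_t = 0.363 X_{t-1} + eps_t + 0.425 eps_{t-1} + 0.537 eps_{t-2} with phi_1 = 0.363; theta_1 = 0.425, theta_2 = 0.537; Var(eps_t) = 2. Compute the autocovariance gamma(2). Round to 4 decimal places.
\gamma(2) = 2.3226

Multiply the model equation by X_{t-k} and take expectations. With theta_0 = psi_0 = 1 and psi_j the MA(infinity) weights, this gives
  gamma(k) - sum_i phi_i gamma(k-i) = c_k,
  c_k = sigma^2 * sum_{j=k..q} theta_j psi_{j-k}   (c_k = 0 for k > q),
using gamma(-m) = gamma(m).
psi-weights needed (psi_j = theta_j + sum_i phi_i psi_{j-i}):
  psi_1 = theta_1 + phi_1 = 0.425 + (0.363) = 0.788
  psi_2 = theta_2 + phi_1 psi_1 = 0.537 + (0.363)(0.788) = 0.823044
Right-hand sides:
  c_0 = sigma^2 (1 + theta_1 psi_1 + theta_2 psi_2) = 2 * (1 + (0.425)(0.788) + (0.537)(0.823044)) = 2 * 1.776875 = 3.553749
  c_1 = sigma^2 (theta_1 + theta_2 psi_1) = 2 * (0.425 + (0.537)(0.788)) = 1.696312
  c_2 = sigma^2 theta_2 = 2 * (0.537) = 1.074
Equations for k = 0 and k = 1 (AR order 1):
  gamma(0) = phi_1 gamma(1) + c_0
  gamma(1) = phi_1 gamma(0) + c_1
Substituting the second into the first: gamma(0) (1 - phi_1^2) = c_0 + phi_1 c_1, so
  gamma(0) = (c_0 + phi_1 c_1) / (1 - phi_1^2) = (3.553749 + (0.363)(1.696312)) / (1 - (0.363)^2) = 4.169511 / 0.868231 = 4.802306.
  gamma(1) = phi_1 gamma(0) + c_1 = (0.363)(4.802306) + (1.696312) = 3.439549.
For k = 2: gamma(2) = phi_1 gamma(1) + c_2
  = (0.363)(3.439549) + (1.074) = 2.322556.
Therefore gamma(2) = 2.3226 (to 4 decimal places).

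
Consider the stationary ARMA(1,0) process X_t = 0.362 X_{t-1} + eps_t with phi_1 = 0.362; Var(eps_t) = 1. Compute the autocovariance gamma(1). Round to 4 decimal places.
\gamma(1) = 0.4166

Multiply the model equation by X_{t-k} and take expectations. With theta_0 = psi_0 = 1 and psi_j the MA(infinity) weights, this gives
  gamma(k) - sum_i phi_i gamma(k-i) = c_k,
  c_k = sigma^2 * sum_{j=k..q} theta_j psi_{j-k}   (c_k = 0 for k > q),
using gamma(-m) = gamma(m).
Pure AR (q = 0): c_0 = sigma^2 = 1, c_k = 0 for k >= 1.
Equations for k = 0 and k = 1 (AR order 1):
  gamma(0) = phi_1 gamma(1) + c_0
  gamma(1) = phi_1 gamma(0) + c_1
Substituting the second into the first: gamma(0) (1 - phi_1^2) = c_0 + phi_1 c_1, so
  gamma(0) = c_0 / (1 - phi_1^2) = 1 / (1 - (0.362)^2) = 1 / 0.868956 = 1.150806.
  gamma(1) = phi_1 gamma(0) = (0.362)(1.150806) = 0.416592.
Therefore gamma(1) = 0.4166 (to 4 decimal places).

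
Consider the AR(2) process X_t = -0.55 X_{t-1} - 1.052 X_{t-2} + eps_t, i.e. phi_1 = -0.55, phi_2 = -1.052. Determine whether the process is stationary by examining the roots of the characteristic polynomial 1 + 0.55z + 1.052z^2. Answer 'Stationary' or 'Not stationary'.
\text{Not stationary}

The AR(p) characteristic polynomial is P(z) = 1 + 0.55z + 1.052z^2.
Stationarity requires all roots to lie outside the unit circle, i.e. |z| > 1 for every root.
Set 1 + (0.55) z + (1.052) z^2 = 0, i.e. a z^2 + b z + c = 0 with a = 1.052, b = 0.55, c = 1.
Discriminant D = b^2 - 4ac = (0.55)^2 - 4*(1.052)*1 = 0.3025 - (4.208) = -3.9055.
D < 0, so the roots are the complex-conjugate pair z = (-b +/- i sqrt(-D)) / (2a) = -0.2614 +/- 0.9393i.
For a conjugate pair |z|^2 = z * conj(z) = (product of roots) = c/a = 1/(1.052) = 0.95057, so |z| = sqrt(0.95057) = 0.975 for both roots.
Moduli of all roots: 0.9750, 0.9750.
All moduli strictly greater than 1? No.
Verdict: Not stationary.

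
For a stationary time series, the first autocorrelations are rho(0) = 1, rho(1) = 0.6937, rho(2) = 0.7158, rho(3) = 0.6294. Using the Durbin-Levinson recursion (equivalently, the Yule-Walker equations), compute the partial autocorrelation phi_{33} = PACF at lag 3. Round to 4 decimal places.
\phi_{33} = 0.1059

The PACF at lag k is phi_{kk}, the last component of the solution
to the Yule-Walker system G_k phi = r_k where
  (G_k)_{ij} = rho(|i - j|), (r_k)_i = rho(i), i,j = 1..k.
Equivalently, Durbin-Levinson gives phi_{kk} iteratively:
  phi_{11} = rho(1)
  phi_{kk} = [rho(k) - sum_{j=1..k-1} phi_{k-1,j} rho(k-j)]
            / [1 - sum_{j=1..k-1} phi_{k-1,j} rho(j)],
  phi_{k,j} = phi_{k-1,j} - phi_{kk} phi_{k-1,k-j},  j = 1..k-1.
Step k = 1:
  phi_11 = rho(1) = 0.6937.
Step k = 2:
  phi_22 = [rho(2) - phi_11 rho(1)] / [1 - phi_11 rho(1)] = [0.7158 - (0.6937)(0.6937)] / [1 - (0.6937)(0.6937)]
         = 0.23458031 / 0.51878031 = 0.452177.
  Update: phi_21 = phi_11 - phi_22 phi_11 = 0.6937 - (0.452177)(0.6937) = 0.380025.
Step k = 3:
  phi_33 = [rho(3) - phi_21 rho(2) - phi_22 rho(1)] / [1 - phi_21 rho(1) - phi_22 rho(2)]
    numerator   = 0.6294 - (0.380025)(0.7158) - (0.452177)(0.6937) = 0.04370313
    denominator = 1 - (0.380025)(0.6937) - (0.452177)(0.7158) = 0.41270859
  phi_33 = 0.04370313 / 0.41270859 = 0.1059.
Therefore phi_{33} = 0.1059.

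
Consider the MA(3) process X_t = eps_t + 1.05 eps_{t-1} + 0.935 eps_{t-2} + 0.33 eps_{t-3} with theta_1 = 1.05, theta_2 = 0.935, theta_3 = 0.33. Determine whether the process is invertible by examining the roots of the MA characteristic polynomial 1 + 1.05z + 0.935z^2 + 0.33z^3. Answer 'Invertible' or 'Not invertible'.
\text{Invertible}

The MA(q) characteristic polynomial is P(z) = 1 + 1.05z + 0.935z^2 + 0.33z^3.
Invertibility requires all roots to lie outside the unit circle, i.e. |z| > 1 for every root.
Degree 3: look for a simple real root z0 first, then factor out (1 - z/z0) and solve the remaining quadratic.
Testing z0 = -2: P(-2) = 1 + (1.05)(-2) + (0.935)(-2)^2 + (0.33)(-2)^3
  = 1 + (-2.1) + (3.74) + (-2.64) = 0.  So z_0 = -2 is a root, |z_0| = 2.
Divide out the factor (1 + 0.5 z) = (1 - z/z0) (since 1/z0 = -0.5):
  P(z) = (1 + 0.5 z)(1 + (0.55) z + (0.66) z^2)
  [check: z-coef 0.55 - (-0.5) = 1.05; z^2-coef 0.66 - (-0.5)(0.55) = 0.935; z^3-coef -(-0.5)(0.66) = 0.33.]
Remaining roots from the quadratic factor 1 + (0.55) z + (0.66) z^2:
  Set 1 + (0.55) z + (0.66) z^2 = 0, i.e. a z^2 + b z + c = 0 with a = 0.66, b = 0.55, c = 1.
  Discriminant D = b^2 - 4ac = (0.55)^2 - 4*(0.66)*1 = 0.3025 - (2.64) = -2.3375.
  D < 0, so the roots are the complex-conjugate pair z = (-b +/- i sqrt(-D)) / (2a) = -0.4167 +/- 1.1582i.
  For a conjugate pair |z|^2 = z * conj(z) = (product of roots) = c/a = 1/(0.66) = 1.515152, so |z| = sqrt(1.515152) = 1.2309 for both roots.
Moduli of all roots: 2.0000, 1.2309, 1.2309.
All moduli strictly greater than 1? Yes.
Verdict: Invertible.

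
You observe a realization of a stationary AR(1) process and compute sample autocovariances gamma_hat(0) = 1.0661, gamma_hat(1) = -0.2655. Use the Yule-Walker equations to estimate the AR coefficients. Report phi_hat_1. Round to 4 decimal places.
\hat\phi_{1} = -0.2490

The Yule-Walker equations for an AR(p) process read, in matrix form,
  Gamma_p phi = r_p,   with   (Gamma_p)_{ij} = gamma(|i - j|),
                       (r_p)_i = gamma(i),   i,j = 1..p.
Substitute the sample gammas (Toeplitz matrix and right-hand side of size 1):
  Gamma_p = [[1.0661]]
  r_p     = [-0.2655]
With p = 1 this is the single equation gamma(0) phi_1 = gamma(1):
  phi_hat_1 = gamma(1) / gamma(0) = -0.2655 / 1.0661 = -0.2490.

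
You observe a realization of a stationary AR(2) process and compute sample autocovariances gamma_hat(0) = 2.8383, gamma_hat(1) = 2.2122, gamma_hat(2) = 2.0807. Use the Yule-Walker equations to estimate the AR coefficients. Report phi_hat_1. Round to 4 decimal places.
\hat\phi_{1} = 0.5300

The Yule-Walker equations for an AR(p) process read, in matrix form,
  Gamma_p phi = r_p,   with   (Gamma_p)_{ij} = gamma(|i - j|),
                       (r_p)_i = gamma(i),   i,j = 1..p.
Substitute the sample gammas (Toeplitz matrix and right-hand side of size 2):
  Gamma_p = [[2.8383, 2.2122], [2.2122, 2.8383]]
  r_p     = [2.2122, 2.0807]
Written out:
  2.8383 phi_1 + 2.2122 phi_2 = 2.2122
  2.2122 phi_1 + 2.8383 phi_2 = 2.0807
Solve by Cramer's rule:
  det = gamma(0)^2 - gamma(1)^2 = (2.8383)^2 - (2.2122)^2 = 8.05594689 - 4.89382884 = 3.16211805
  phi_hat_1 = [gamma(1) gamma(0) - gamma(1) gamma(2)] / det = [(2.2122)(2.8383) - (2.2122)(2.0807)] / 3.16211805 = 1.67596272 / 3.16211805 = 0.53
  phi_hat_2 = [gamma(0) gamma(2) - gamma(1)^2] / det = [(2.8383)(2.0807) - (2.2122)^2] / 3.16211805 = 1.01182197 / 3.16211805 = 0.32
So phi_hat = [0.5300, 0.3200].
Therefore phi_hat_1 = 0.5300.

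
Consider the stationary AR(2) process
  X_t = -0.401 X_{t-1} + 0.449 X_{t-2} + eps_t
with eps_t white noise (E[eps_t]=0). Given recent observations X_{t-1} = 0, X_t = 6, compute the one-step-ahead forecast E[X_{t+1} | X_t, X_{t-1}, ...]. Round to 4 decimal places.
E[X_{t+1} \mid \mathcal F_t] = -2.4060

For an AR(p) model X_t = c + sum_i phi_i X_{t-i} + eps_t, the
one-step-ahead conditional mean is
  E[X_{t+1} | X_t, ...] = c + sum_i phi_i X_{t+1-i}.
Substitute known values:
  E[X_{t+1} | ...] = (-0.401) * (6) + (0.449) * (0)
                   = -2.4060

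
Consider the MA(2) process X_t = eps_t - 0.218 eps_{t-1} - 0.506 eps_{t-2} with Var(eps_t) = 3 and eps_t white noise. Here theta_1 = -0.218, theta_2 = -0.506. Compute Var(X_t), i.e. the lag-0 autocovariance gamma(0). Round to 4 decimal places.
\gamma(0) = 3.9107

For an MA(q) process X_t = eps_t + sum_i theta_i eps_{t-i} with
Var(eps_t) = sigma^2, the variance is
  gamma(0) = sigma^2 * (1 + sum_i theta_i^2).
  sum_i theta_i^2 = (-0.218)^2 + (-0.506)^2 = 0.047524 + 0.256036 = 0.30356.
  gamma(0) = 3 * (1 + 0.30356) = 3 * 1.30356 = 3.91068, which rounds to 3.9107.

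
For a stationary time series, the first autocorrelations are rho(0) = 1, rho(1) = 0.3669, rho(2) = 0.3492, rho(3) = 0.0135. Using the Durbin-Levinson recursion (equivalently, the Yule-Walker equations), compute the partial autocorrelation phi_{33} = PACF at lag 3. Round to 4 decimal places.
\phi_{33} = -0.2140

The PACF at lag k is phi_{kk}, the last component of the solution
to the Yule-Walker system G_k phi = r_k where
  (G_k)_{ij} = rho(|i - j|), (r_k)_i = rho(i), i,j = 1..k.
Equivalently, Durbin-Levinson gives phi_{kk} iteratively:
  phi_{11} = rho(1)
  phi_{kk} = [rho(k) - sum_{j=1..k-1} phi_{k-1,j} rho(k-j)]
            / [1 - sum_{j=1..k-1} phi_{k-1,j} rho(j)],
  phi_{k,j} = phi_{k-1,j} - phi_{kk} phi_{k-1,k-j},  j = 1..k-1.
Step k = 1:
  phi_11 = rho(1) = 0.3669.
Step k = 2:
  phi_22 = [rho(2) - phi_11 rho(1)] / [1 - phi_11 rho(1)] = [0.3492 - (0.3669)(0.3669)] / [1 - (0.3669)(0.3669)]
         = 0.21458439 / 0.86538439 = 0.247964.
  Update: phi_21 = phi_11 - phi_22 phi_11 = 0.3669 - (0.247964)(0.3669) = 0.275922.
Step k = 3:
  phi_33 = [rho(3) - phi_21 rho(2) - phi_22 rho(1)] / [1 - phi_21 rho(1) - phi_22 rho(2)]
    numerator   = 0.0135 - (0.275922)(0.3492) - (0.247964)(0.3669) = -0.17383002
    denominator = 1 - (0.275922)(0.3669) - (0.247964)(0.3492) = 0.81217513
  phi_33 = -0.17383002 / 0.81217513 = -0.214.
Therefore phi_{33} = -0.2140.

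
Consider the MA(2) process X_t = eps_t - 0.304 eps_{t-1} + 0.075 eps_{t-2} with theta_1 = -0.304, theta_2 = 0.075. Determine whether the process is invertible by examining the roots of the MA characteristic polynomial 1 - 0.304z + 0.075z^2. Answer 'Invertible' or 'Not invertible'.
\text{Invertible}

The MA(q) characteristic polynomial is P(z) = 1 - 0.304z + 0.075z^2.
Invertibility requires all roots to lie outside the unit circle, i.e. |z| > 1 for every root.
Set 1 + (-0.304) z + (0.075) z^2 = 0, i.e. a z^2 + b z + c = 0 with a = 0.075, b = -0.304, c = 1.
Discriminant D = b^2 - 4ac = (-0.304)^2 - 4*(0.075)*1 = 0.092416 - (0.3) = -0.207584.
D < 0, so the roots are the complex-conjugate pair z = (-b +/- i sqrt(-D)) / (2a) = 2.0267 +/- 3.0374i.
For a conjugate pair |z|^2 = z * conj(z) = (product of roots) = c/a = 1/(0.075) = 13.333333, so |z| = sqrt(13.333333) = 3.6515 for both roots.
Moduli of all roots: 3.6515, 3.6515.
All moduli strictly greater than 1? Yes.
Verdict: Invertible.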